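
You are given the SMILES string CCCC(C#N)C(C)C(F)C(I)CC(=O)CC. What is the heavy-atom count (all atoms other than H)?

17

Every atom symbol written in the SMILES (organic subset) is one heavy atom; implicit H are not written.
Heavy atoms by element → C:13, F:1, I:1, N:1, O:1.
Total: 17.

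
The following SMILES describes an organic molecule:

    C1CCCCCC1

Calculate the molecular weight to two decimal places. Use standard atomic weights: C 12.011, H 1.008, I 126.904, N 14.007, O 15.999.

First, the molecular formula is C7H14 (counting implicit H from valence).
  C: 7 × 12.011 = 84.077
  H: 14 × 1.008 = 14.112
Sum: 7×12.011 + 14×1.008 = 98.189 → 98.19 g/mol.

98.19 g/mol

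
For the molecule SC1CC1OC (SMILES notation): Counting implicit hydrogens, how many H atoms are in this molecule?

Walk through each heavy atom and fill implicit hydrogens from standard valence (C 4, N 3, O 2, S 2, halogen 1):
  atom 1: S, bond orders sum to 1 (valence 2) → 1 H
  atom 2: C, bond orders sum to 3 (valence 4) → 1 H
  atom 3: C, bond orders sum to 2 (valence 4) → 2 H
  atom 4: C, bond orders sum to 3 (valence 4) → 1 H
  atom 5: O, bond orders sum to 2 (valence 2) → 0 H
  atom 6: C, bond orders sum to 1 (valence 4) → 3 H
Total hydrogens: 8.

8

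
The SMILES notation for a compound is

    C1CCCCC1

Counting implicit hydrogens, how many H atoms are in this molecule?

12

Walk through each heavy atom and fill implicit hydrogens from standard valence (C 4, N 3, O 2, S 2, halogen 1):
  atom 1: C, bond orders sum to 2 (valence 4) → 2 H
  atom 2: C, bond orders sum to 2 (valence 4) → 2 H
  atom 3: C, bond orders sum to 2 (valence 4) → 2 H
  atom 4: C, bond orders sum to 2 (valence 4) → 2 H
  atom 5: C, bond orders sum to 2 (valence 4) → 2 H
  atom 6: C, bond orders sum to 2 (valence 4) → 2 H
Total hydrogens: 12.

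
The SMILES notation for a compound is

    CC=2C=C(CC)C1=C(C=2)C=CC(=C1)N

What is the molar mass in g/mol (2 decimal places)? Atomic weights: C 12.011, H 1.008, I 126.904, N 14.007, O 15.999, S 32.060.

185.27 g/mol

First, the molecular formula is C13H15N (counting implicit H from valence).
  C: 13 × 12.011 = 156.143
  H: 15 × 1.008 = 15.120
  N: 1 × 14.007 = 14.007
Sum: 13×12.011 + 15×1.008 + 1×14.007 = 185.270 → 185.27 g/mol.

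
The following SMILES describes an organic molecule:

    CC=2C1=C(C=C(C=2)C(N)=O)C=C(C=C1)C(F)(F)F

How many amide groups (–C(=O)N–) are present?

1

The amide motif appears at heavy-atom position 8 in the SMILES.
Amide count: 1.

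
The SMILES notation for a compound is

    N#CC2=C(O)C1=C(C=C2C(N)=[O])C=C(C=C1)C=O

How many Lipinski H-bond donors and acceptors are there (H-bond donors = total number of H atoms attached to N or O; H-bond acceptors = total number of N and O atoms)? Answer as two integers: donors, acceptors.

3, 5

Donors: find every N or O and count the H atoms it carries.
  atom 1 (N): bond orders sum to 3 → 0 H
  atom 5 (O): bond orders sum to 1 → 1 H
  atom 11 (N): bond orders sum to 1 → 2 H
  atom 12 (O): bond orders sum to 2 → 0 H
  atom 18 (O): bond orders sum to 2 → 0 H
Lipinski HBD = 3.
Acceptors: N atoms = 2, O atoms = 3 → HBA = 5.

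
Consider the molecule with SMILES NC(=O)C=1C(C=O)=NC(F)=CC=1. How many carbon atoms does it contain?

Count every carbon token in the SMILES (each C, including those in ring-closure positions and inside branches).
Carbon count: 7.

7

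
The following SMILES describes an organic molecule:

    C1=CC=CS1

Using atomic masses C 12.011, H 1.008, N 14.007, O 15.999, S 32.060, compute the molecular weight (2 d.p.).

First, the molecular formula is C4H4S (counting implicit H from valence).
  C: 4 × 12.011 = 48.044
  H: 4 × 1.008 = 4.032
  S: 1 × 32.060 = 32.060
Sum: 4×12.011 + 4×1.008 + 1×32.060 = 84.136 → 84.14 g/mol.

84.14 g/mol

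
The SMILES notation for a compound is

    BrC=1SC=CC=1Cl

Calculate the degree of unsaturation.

Molecular formula: C4H2BrClS.
DoU = (2C + 2 + N − H − X) / 2, where X is the halogen count and O/S are ignored.
    = (2·4 + 2 + 0 − 2 − 2) / 2 = 6 / 2 = 3.

3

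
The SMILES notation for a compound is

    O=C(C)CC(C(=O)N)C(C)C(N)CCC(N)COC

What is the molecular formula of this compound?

C13H27N3O3

Walk through each heavy atom and fill implicit hydrogens from standard valence (C 4, N 3, O 2, S 2, halogen 1):
  atom 1: O, bond orders sum to 2 (valence 2) → 0 H
  atom 2: C, bond orders sum to 4 (valence 4) → 0 H
  atom 3: C, bond orders sum to 1 (valence 4) → 3 H
  atom 4: C, bond orders sum to 2 (valence 4) → 2 H
  atom 5: C, bond orders sum to 3 (valence 4) → 1 H
  atom 6: C, bond orders sum to 4 (valence 4) → 0 H
  atom 7: O, bond orders sum to 2 (valence 2) → 0 H
  atom 8: N, bond orders sum to 1 (valence 3) → 2 H
  atom 9: C, bond orders sum to 3 (valence 4) → 1 H
  atom 10: C, bond orders sum to 1 (valence 4) → 3 H
  atom 11: C, bond orders sum to 3 (valence 4) → 1 H
  atom 12: N, bond orders sum to 1 (valence 3) → 2 H
  atom 13: C, bond orders sum to 2 (valence 4) → 2 H
  atom 14: C, bond orders sum to 2 (valence 4) → 2 H
  atom 15: C, bond orders sum to 3 (valence 4) → 1 H
  atom 16: N, bond orders sum to 1 (valence 3) → 2 H
  atom 17: C, bond orders sum to 2 (valence 4) → 2 H
  atom 18: O, bond orders sum to 2 (valence 2) → 0 H
  atom 19: C, bond orders sum to 1 (valence 4) → 3 H
Totals → C:13, H:27, N:3, O:3.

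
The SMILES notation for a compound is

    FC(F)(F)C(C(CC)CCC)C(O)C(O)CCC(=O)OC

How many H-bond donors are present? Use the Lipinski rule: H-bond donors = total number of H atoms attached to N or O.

2

Donors: find every N or O and count the H atoms it carries.
  atom 13 (O): bond orders sum to 1 → 1 H
  atom 15 (O): bond orders sum to 1 → 1 H
  atom 19 (O): bond orders sum to 2 → 0 H
  atom 20 (O): bond orders sum to 2 → 0 H
Lipinski HBD = 2.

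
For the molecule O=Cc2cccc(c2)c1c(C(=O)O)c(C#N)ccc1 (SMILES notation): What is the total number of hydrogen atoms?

Walk through each heavy atom and fill implicit hydrogens from standard valence (C 4, N 3, O 2, S 2, halogen 1); for lowercase aromatic atoms, an aromatic c carries 1 H when it has two neighbours and 0 H with three, and aromatic n carries 0 H:
  atom 1: O, bond orders sum to 2 (valence 2) → 0 H
  atom 2: C, bond orders sum to 3 (valence 4) → 1 H
  atom 3: aromatic c, 3 neighbours → 0 H
  atom 4: aromatic c, 2 neighbours → 1 H
  atom 5: aromatic c, 2 neighbours → 1 H
  atom 6: aromatic c, 2 neighbours → 1 H
  atom 7: aromatic c, 3 neighbours → 0 H
  atom 8: aromatic c, 2 neighbours → 1 H
  atom 9: aromatic c, 3 neighbours → 0 H
  atom 10: aromatic c, 3 neighbours → 0 H
  atom 11: C, bond orders sum to 4 (valence 4) → 0 H
  atom 12: O, bond orders sum to 2 (valence 2) → 0 H
  atom 13: O, bond orders sum to 1 (valence 2) → 1 H
  atom 14: aromatic c, 3 neighbours → 0 H
  atom 15: C, bond orders sum to 4 (valence 4) → 0 H
  atom 16: N, bond orders sum to 3 (valence 3) → 0 H
  atom 17: aromatic c, 2 neighbours → 1 H
  atom 18: aromatic c, 2 neighbours → 1 H
  atom 19: aromatic c, 2 neighbours → 1 H
Total hydrogens: 9.

9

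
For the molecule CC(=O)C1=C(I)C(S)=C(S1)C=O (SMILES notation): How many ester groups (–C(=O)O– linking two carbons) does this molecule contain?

0

Scan the SMILES for the ester motif — none present.
Groups that are present: 1 aldehyde, 1 ketone, 1 thiol.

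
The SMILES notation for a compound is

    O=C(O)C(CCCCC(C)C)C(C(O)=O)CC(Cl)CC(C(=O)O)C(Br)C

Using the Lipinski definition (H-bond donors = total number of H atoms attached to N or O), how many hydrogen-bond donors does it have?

Donors: find every N or O and count the H atoms it carries.
  atom 1 (O): bond orders sum to 2 → 0 H
  atom 3 (O): bond orders sum to 1 → 1 H
  atom 14 (O): bond orders sum to 1 → 1 H
  atom 15 (O): bond orders sum to 2 → 0 H
  atom 22 (O): bond orders sum to 2 → 0 H
  atom 23 (O): bond orders sum to 1 → 1 H
Lipinski HBD = 3.

3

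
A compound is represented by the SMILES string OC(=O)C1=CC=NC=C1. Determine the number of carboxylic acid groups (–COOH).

1

The carboxylic acid motif appears at heavy-atom position 2 in the SMILES.
Carboxylic acid count: 1.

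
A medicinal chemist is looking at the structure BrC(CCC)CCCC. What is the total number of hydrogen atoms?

Walk through each heavy atom and fill implicit hydrogens from standard valence (C 4, N 3, O 2, S 2, halogen 1):
  atom 1: Br (halogen, monovalent) → 0 H
  atom 2: C, bond orders sum to 3 (valence 4) → 1 H
  atom 3: C, bond orders sum to 2 (valence 4) → 2 H
  atom 4: C, bond orders sum to 2 (valence 4) → 2 H
  atom 5: C, bond orders sum to 1 (valence 4) → 3 H
  atom 6: C, bond orders sum to 2 (valence 4) → 2 H
  atom 7: C, bond orders sum to 2 (valence 4) → 2 H
  atom 8: C, bond orders sum to 2 (valence 4) → 2 H
  atom 9: C, bond orders sum to 1 (valence 4) → 3 H
Total hydrogens: 17.

17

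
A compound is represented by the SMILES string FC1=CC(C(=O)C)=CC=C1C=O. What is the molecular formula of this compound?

C9H7FO2

Walk through each heavy atom and fill implicit hydrogens from standard valence (C 4, N 3, O 2, S 2, halogen 1):
  atom 1: F (halogen, monovalent) → 0 H
  atom 2: C, bond orders sum to 4 (valence 4) → 0 H
  atom 3: C, bond orders sum to 3 (valence 4) → 1 H
  atom 4: C, bond orders sum to 4 (valence 4) → 0 H
  atom 5: C, bond orders sum to 4 (valence 4) → 0 H
  atom 6: O, bond orders sum to 2 (valence 2) → 0 H
  atom 7: C, bond orders sum to 1 (valence 4) → 3 H
  atom 8: C, bond orders sum to 3 (valence 4) → 1 H
  atom 9: C, bond orders sum to 3 (valence 4) → 1 H
  atom 10: C, bond orders sum to 4 (valence 4) → 0 H
  atom 11: C, bond orders sum to 3 (valence 4) → 1 H
  atom 12: O, bond orders sum to 2 (valence 2) → 0 H
Totals → C:9, H:7, F:1, O:2.
In Hill order: C9H7FO2.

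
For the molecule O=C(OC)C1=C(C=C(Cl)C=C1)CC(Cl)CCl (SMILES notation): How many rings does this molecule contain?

In SMILES, each pair of matching ring-closure digits denotes one ring-closing bond; the number of such bonds equals the number of independent rings.
Ring-closure bonds here: 1.

1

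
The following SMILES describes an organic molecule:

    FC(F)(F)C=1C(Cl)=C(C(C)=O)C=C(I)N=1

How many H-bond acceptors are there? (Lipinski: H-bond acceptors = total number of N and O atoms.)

N atoms: 1; O atoms: 1.
Lipinski HBA = 1 + 1 = 2.

2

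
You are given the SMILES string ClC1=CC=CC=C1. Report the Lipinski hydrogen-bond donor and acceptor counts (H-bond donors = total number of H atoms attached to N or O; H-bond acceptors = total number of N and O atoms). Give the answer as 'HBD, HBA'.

Donors: find every N or O and count the H atoms it carries.
  (no N or O atoms present)
Lipinski HBD = 0.
Acceptors: N atoms = 0, O atoms = 0 → HBA = 0.

0, 0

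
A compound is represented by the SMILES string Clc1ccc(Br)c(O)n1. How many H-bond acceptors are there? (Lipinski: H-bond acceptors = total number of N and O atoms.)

2

N atoms: 1; O atoms: 1.
Lipinski HBA = 1 + 1 = 2.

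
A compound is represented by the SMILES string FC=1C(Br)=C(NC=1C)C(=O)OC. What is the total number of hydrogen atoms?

7

Walk through each heavy atom and fill implicit hydrogens from standard valence (C 4, N 3, O 2, S 2, halogen 1):
  atom 1: F (halogen, monovalent) → 0 H
  atom 2: C, bond orders sum to 4 (valence 4) → 0 H
  atom 3: C, bond orders sum to 4 (valence 4) → 0 H
  atom 4: Br (halogen, monovalent) → 0 H
  atom 5: C, bond orders sum to 4 (valence 4) → 0 H
  atom 6: N, bond orders sum to 2 (valence 3) → 1 H
  atom 7: C, bond orders sum to 4 (valence 4) → 0 H
  atom 8: C, bond orders sum to 1 (valence 4) → 3 H
  atom 9: C, bond orders sum to 4 (valence 4) → 0 H
  atom 10: O, bond orders sum to 2 (valence 2) → 0 H
  atom 11: O, bond orders sum to 2 (valence 2) → 0 H
  atom 12: C, bond orders sum to 1 (valence 4) → 3 H
Total hydrogens: 7.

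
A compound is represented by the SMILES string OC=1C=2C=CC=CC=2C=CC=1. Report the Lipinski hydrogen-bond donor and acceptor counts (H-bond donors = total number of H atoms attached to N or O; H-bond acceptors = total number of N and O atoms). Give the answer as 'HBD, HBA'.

1, 1

Donors: find every N or O and count the H atoms it carries.
  atom 1 (O): bond orders sum to 1 → 1 H
Lipinski HBD = 1.
Acceptors: N atoms = 0, O atoms = 1 → HBA = 1.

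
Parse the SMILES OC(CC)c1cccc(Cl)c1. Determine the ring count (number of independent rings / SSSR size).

In SMILES, each pair of matching ring-closure digits denotes one ring-closing bond; the number of such bonds equals the number of independent rings.
Ring-closure bonds here: 1.

1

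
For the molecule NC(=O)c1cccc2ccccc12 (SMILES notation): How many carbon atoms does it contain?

11

Count every carbon token in the SMILES (each C, including those in ring-closure positions and inside branches).
Carbon count: 11.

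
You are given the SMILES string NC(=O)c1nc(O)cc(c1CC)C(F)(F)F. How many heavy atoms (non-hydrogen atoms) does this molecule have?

Every atom symbol written in the SMILES (organic subset) is one heavy atom; implicit H are not written.
Heavy atoms by element → C:9, F:3, N:2, O:2.
Total: 16.

16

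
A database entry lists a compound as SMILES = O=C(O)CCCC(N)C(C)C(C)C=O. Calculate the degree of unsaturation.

Molecular formula: C10H19NO3.
DoU = (2C + 2 + N − H − X) / 2, where X is the halogen count and O/S are ignored.
    = (2·10 + 2 + 1 − 19 − 0) / 2 = 4 / 2 = 2.

2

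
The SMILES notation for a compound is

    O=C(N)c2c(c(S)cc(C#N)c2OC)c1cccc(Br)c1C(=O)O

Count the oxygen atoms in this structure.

4

Scan the SMILES for O atoms (remember two-letter symbols like Cl and Br are single atoms).
Oxygen count: 4.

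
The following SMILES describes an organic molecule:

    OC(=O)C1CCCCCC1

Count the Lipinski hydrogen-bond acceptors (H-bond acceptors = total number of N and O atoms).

2

N atoms: 0; O atoms: 2.
Lipinski HBA = 0 + 2 = 2.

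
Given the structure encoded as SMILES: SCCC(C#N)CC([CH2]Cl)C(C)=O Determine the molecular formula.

C9H14ClNOS

Walk through each heavy atom and fill implicit hydrogens from standard valence (C 4, N 3, O 2, S 2, halogen 1):
  atom 1: S, bond orders sum to 1 (valence 2) → 1 H
  atom 2: C, bond orders sum to 2 (valence 4) → 2 H
  atom 3: C, bond orders sum to 2 (valence 4) → 2 H
  atom 4: C, bond orders sum to 3 (valence 4) → 1 H
  atom 5: C, bond orders sum to 4 (valence 4) → 0 H
  atom 6: N, bond orders sum to 3 (valence 3) → 0 H
  atom 7: C, bond orders sum to 2 (valence 4) → 2 H
  atom 8: C, bond orders sum to 3 (valence 4) → 1 H
  atom 9: C with explicit H count 2
  atom 10: Cl (halogen, monovalent) → 0 H
  atom 11: C, bond orders sum to 4 (valence 4) → 0 H
  atom 12: C, bond orders sum to 1 (valence 4) → 3 H
  atom 13: O, bond orders sum to 2 (valence 2) → 0 H
Totals → C:9, H:14, Cl:1, N:1, O:1, S:1.
In Hill order: C9H14ClNOS.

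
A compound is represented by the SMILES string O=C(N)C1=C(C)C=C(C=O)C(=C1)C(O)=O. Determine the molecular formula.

C10H9NO4

Walk through each heavy atom and fill implicit hydrogens from standard valence (C 4, N 3, O 2, S 2, halogen 1):
  atom 1: O, bond orders sum to 2 (valence 2) → 0 H
  atom 2: C, bond orders sum to 4 (valence 4) → 0 H
  atom 3: N, bond orders sum to 1 (valence 3) → 2 H
  atom 4: C, bond orders sum to 4 (valence 4) → 0 H
  atom 5: C, bond orders sum to 4 (valence 4) → 0 H
  atom 6: C, bond orders sum to 1 (valence 4) → 3 H
  atom 7: C, bond orders sum to 3 (valence 4) → 1 H
  atom 8: C, bond orders sum to 4 (valence 4) → 0 H
  atom 9: C, bond orders sum to 3 (valence 4) → 1 H
  atom 10: O, bond orders sum to 2 (valence 2) → 0 H
  atom 11: C, bond orders sum to 4 (valence 4) → 0 H
  atom 12: C, bond orders sum to 3 (valence 4) → 1 H
  atom 13: C, bond orders sum to 4 (valence 4) → 0 H
  atom 14: O, bond orders sum to 1 (valence 2) → 1 H
  atom 15: O, bond orders sum to 2 (valence 2) → 0 H
Totals → C:10, H:9, N:1, O:4.
In Hill order: C10H9NO4.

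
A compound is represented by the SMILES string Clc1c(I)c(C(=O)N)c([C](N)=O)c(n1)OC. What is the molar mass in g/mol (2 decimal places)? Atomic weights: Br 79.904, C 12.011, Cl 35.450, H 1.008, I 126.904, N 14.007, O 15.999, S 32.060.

355.52 g/mol

First, the molecular formula is C8H7ClIN3O3 (counting implicit H from valence).
  C: 8 × 12.011 = 96.088
  Cl: 1 × 35.450 = 35.450
  H: 7 × 1.008 = 7.056
  I: 1 × 126.904 = 126.904
  N: 3 × 14.007 = 42.021
  O: 3 × 15.999 = 47.997
Sum: 8×12.011 + 1×35.450 + 7×1.008 + 1×126.904 + 3×14.007 + 3×15.999 = 355.516 → 355.52 g/mol.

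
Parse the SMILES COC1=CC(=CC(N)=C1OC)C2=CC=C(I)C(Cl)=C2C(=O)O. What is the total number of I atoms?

1

Scan the SMILES for I atoms (remember two-letter symbols like Cl and Br are single atoms).
Iodine count: 1.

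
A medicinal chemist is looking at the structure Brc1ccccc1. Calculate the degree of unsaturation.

Molecular formula: C6H5Br.
DoU = (2C + 2 + N − H − X) / 2, where X is the halogen count and O/S are ignored.
    = (2·6 + 2 + 0 − 5 − 1) / 2 = 8 / 2 = 4.

4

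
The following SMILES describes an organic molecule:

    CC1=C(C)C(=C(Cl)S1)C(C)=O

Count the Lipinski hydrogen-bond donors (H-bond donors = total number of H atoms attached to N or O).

0

Donors: find every N or O and count the H atoms it carries.
  atom 11 (O): bond orders sum to 2 → 0 H
Lipinski HBD = 0.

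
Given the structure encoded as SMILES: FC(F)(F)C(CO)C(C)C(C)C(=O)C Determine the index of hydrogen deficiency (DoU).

Molecular formula: C9H15F3O2.
DoU = (2C + 2 + N − H − X) / 2, where X is the halogen count and O/S are ignored.
    = (2·9 + 2 + 0 − 15 − 3) / 2 = 2 / 2 = 1.

1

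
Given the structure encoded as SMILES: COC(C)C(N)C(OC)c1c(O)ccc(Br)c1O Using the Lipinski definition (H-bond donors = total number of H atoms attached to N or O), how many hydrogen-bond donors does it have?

Donors: find every N or O and count the H atoms it carries.
  atom 2 (O): bond orders sum to 2 → 0 H
  atom 6 (N): bond orders sum to 1 → 2 H
  atom 8 (O): bond orders sum to 2 → 0 H
  atom 12 (O): bond orders sum to 1 → 1 H
  atom 18 (O): bond orders sum to 1 → 1 H
Lipinski HBD = 4.

4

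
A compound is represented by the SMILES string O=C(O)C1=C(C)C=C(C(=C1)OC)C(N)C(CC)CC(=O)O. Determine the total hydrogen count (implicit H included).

21

Walk through each heavy atom and fill implicit hydrogens from standard valence (C 4, N 3, O 2, S 2, halogen 1):
  atom 1: O, bond orders sum to 2 (valence 2) → 0 H
  atom 2: C, bond orders sum to 4 (valence 4) → 0 H
  atom 3: O, bond orders sum to 1 (valence 2) → 1 H
  atom 4: C, bond orders sum to 4 (valence 4) → 0 H
  atom 5: C, bond orders sum to 4 (valence 4) → 0 H
  atom 6: C, bond orders sum to 1 (valence 4) → 3 H
  atom 7: C, bond orders sum to 3 (valence 4) → 1 H
  atom 8: C, bond orders sum to 4 (valence 4) → 0 H
  atom 9: C, bond orders sum to 4 (valence 4) → 0 H
  atom 10: C, bond orders sum to 3 (valence 4) → 1 H
  atom 11: O, bond orders sum to 2 (valence 2) → 0 H
  atom 12: C, bond orders sum to 1 (valence 4) → 3 H
  atom 13: C, bond orders sum to 3 (valence 4) → 1 H
  atom 14: N, bond orders sum to 1 (valence 3) → 2 H
  atom 15: C, bond orders sum to 3 (valence 4) → 1 H
  atom 16: C, bond orders sum to 2 (valence 4) → 2 H
  atom 17: C, bond orders sum to 1 (valence 4) → 3 H
  atom 18: C, bond orders sum to 2 (valence 4) → 2 H
  atom 19: C, bond orders sum to 4 (valence 4) → 0 H
  atom 20: O, bond orders sum to 2 (valence 2) → 0 H
  atom 21: O, bond orders sum to 1 (valence 2) → 1 H
Total hydrogens: 21.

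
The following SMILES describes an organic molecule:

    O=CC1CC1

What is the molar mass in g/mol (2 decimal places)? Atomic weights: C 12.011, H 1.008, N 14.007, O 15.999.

70.09 g/mol

First, the molecular formula is C4H6O (counting implicit H from valence).
  C: 4 × 12.011 = 48.044
  H: 6 × 1.008 = 6.048
  O: 1 × 15.999 = 15.999
Sum: 4×12.011 + 6×1.008 + 1×15.999 = 70.091 → 70.09 g/mol.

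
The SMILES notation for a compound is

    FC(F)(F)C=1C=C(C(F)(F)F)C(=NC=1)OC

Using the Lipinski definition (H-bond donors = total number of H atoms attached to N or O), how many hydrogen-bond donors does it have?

Donors: find every N or O and count the H atoms it carries.
  atom 13 (N): bond orders sum to 3 → 0 H
  atom 15 (O): bond orders sum to 2 → 0 H
Lipinski HBD = 0.

0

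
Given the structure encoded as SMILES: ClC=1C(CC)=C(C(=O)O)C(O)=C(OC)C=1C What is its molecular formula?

C11H13ClO4

Walk through each heavy atom and fill implicit hydrogens from standard valence (C 4, N 3, O 2, S 2, halogen 1):
  atom 1: Cl (halogen, monovalent) → 0 H
  atom 2: C, bond orders sum to 4 (valence 4) → 0 H
  atom 3: C, bond orders sum to 4 (valence 4) → 0 H
  atom 4: C, bond orders sum to 2 (valence 4) → 2 H
  atom 5: C, bond orders sum to 1 (valence 4) → 3 H
  atom 6: C, bond orders sum to 4 (valence 4) → 0 H
  atom 7: C, bond orders sum to 4 (valence 4) → 0 H
  atom 8: O, bond orders sum to 2 (valence 2) → 0 H
  atom 9: O, bond orders sum to 1 (valence 2) → 1 H
  atom 10: C, bond orders sum to 4 (valence 4) → 0 H
  atom 11: O, bond orders sum to 1 (valence 2) → 1 H
  atom 12: C, bond orders sum to 4 (valence 4) → 0 H
  atom 13: O, bond orders sum to 2 (valence 2) → 0 H
  atom 14: C, bond orders sum to 1 (valence 4) → 3 H
  atom 15: C, bond orders sum to 4 (valence 4) → 0 H
  atom 16: C, bond orders sum to 1 (valence 4) → 3 H
Totals → C:11, H:13, Cl:1, O:4.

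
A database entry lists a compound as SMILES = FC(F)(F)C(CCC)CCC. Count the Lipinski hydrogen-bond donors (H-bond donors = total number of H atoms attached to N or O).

Donors: find every N or O and count the H atoms it carries.
  (no N or O atoms present)
Lipinski HBD = 0.

0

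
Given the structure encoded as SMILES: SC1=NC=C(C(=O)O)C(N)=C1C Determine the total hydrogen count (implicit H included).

8

Walk through each heavy atom and fill implicit hydrogens from standard valence (C 4, N 3, O 2, S 2, halogen 1):
  atom 1: S, bond orders sum to 1 (valence 2) → 1 H
  atom 2: C, bond orders sum to 4 (valence 4) → 0 H
  atom 3: N, bond orders sum to 3 (valence 3) → 0 H
  atom 4: C, bond orders sum to 3 (valence 4) → 1 H
  atom 5: C, bond orders sum to 4 (valence 4) → 0 H
  atom 6: C, bond orders sum to 4 (valence 4) → 0 H
  atom 7: O, bond orders sum to 2 (valence 2) → 0 H
  atom 8: O, bond orders sum to 1 (valence 2) → 1 H
  atom 9: C, bond orders sum to 4 (valence 4) → 0 H
  atom 10: N, bond orders sum to 1 (valence 3) → 2 H
  atom 11: C, bond orders sum to 4 (valence 4) → 0 H
  atom 12: C, bond orders sum to 1 (valence 4) → 3 H
Total hydrogens: 8.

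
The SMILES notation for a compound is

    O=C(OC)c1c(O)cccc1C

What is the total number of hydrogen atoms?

10

Walk through each heavy atom and fill implicit hydrogens from standard valence (C 4, N 3, O 2, S 2, halogen 1); for lowercase aromatic atoms, an aromatic c carries 1 H when it has two neighbours and 0 H with three, and aromatic n carries 0 H:
  atom 1: O, bond orders sum to 2 (valence 2) → 0 H
  atom 2: C, bond orders sum to 4 (valence 4) → 0 H
  atom 3: O, bond orders sum to 2 (valence 2) → 0 H
  atom 4: C, bond orders sum to 1 (valence 4) → 3 H
  atom 5: aromatic c, 3 neighbours → 0 H
  atom 6: aromatic c, 3 neighbours → 0 H
  atom 7: O, bond orders sum to 1 (valence 2) → 1 H
  atom 8: aromatic c, 2 neighbours → 1 H
  atom 9: aromatic c, 2 neighbours → 1 H
  atom 10: aromatic c, 2 neighbours → 1 H
  atom 11: aromatic c, 3 neighbours → 0 H
  atom 12: C, bond orders sum to 1 (valence 4) → 3 H
Total hydrogens: 10.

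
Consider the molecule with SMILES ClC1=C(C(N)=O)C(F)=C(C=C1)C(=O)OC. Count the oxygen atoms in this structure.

Scan the SMILES for O atoms (remember two-letter symbols like Cl and Br are single atoms).
Oxygen count: 3.

3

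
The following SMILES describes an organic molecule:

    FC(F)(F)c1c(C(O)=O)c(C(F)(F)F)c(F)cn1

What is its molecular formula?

C8H2F7NO2

Walk through each heavy atom and fill implicit hydrogens from standard valence (C 4, N 3, O 2, S 2, halogen 1); for lowercase aromatic atoms, an aromatic c carries 1 H when it has two neighbours and 0 H with three, and aromatic n carries 0 H:
  atom 1: F (halogen, monovalent) → 0 H
  atom 2: C, bond orders sum to 4 (valence 4) → 0 H
  atom 3: F (halogen, monovalent) → 0 H
  atom 4: F (halogen, monovalent) → 0 H
  atom 5: aromatic c, 3 neighbours → 0 H
  atom 6: aromatic c, 3 neighbours → 0 H
  atom 7: C, bond orders sum to 4 (valence 4) → 0 H
  atom 8: O, bond orders sum to 1 (valence 2) → 1 H
  atom 9: O, bond orders sum to 2 (valence 2) → 0 H
  atom 10: aromatic c, 3 neighbours → 0 H
  atom 11: C, bond orders sum to 4 (valence 4) → 0 H
  atom 12: F (halogen, monovalent) → 0 H
  atom 13: F (halogen, monovalent) → 0 H
  atom 14: F (halogen, monovalent) → 0 H
  atom 15: aromatic c, 3 neighbours → 0 H
  atom 16: F (halogen, monovalent) → 0 H
  atom 17: aromatic c, 2 neighbours → 1 H
  atom 18: aromatic n, 2 neighbours → 0 H
Totals → C:8, H:2, F:7, N:1, O:2.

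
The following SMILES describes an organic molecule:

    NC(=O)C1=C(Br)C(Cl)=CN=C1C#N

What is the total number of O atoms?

1

Scan the SMILES for O atoms (remember two-letter symbols like Cl and Br are single atoms).
Oxygen count: 1.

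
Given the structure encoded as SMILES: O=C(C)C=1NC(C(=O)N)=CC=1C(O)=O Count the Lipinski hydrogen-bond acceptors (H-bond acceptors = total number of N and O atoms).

N atoms: 2; O atoms: 4.
Lipinski HBA = 2 + 4 = 6.

6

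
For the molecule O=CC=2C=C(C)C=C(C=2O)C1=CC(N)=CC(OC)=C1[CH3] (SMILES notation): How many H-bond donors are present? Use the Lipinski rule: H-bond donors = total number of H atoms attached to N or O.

3

Donors: find every N or O and count the H atoms it carries.
  atom 1 (O): bond orders sum to 2 → 0 H
  atom 10 (O): bond orders sum to 1 → 1 H
  atom 14 (N): bond orders sum to 1 → 2 H
  atom 17 (O): bond orders sum to 2 → 0 H
Lipinski HBD = 3.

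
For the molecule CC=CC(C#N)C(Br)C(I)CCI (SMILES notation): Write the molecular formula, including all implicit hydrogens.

Walk through each heavy atom and fill implicit hydrogens from standard valence (C 4, N 3, O 2, S 2, halogen 1):
  atom 1: C, bond orders sum to 1 (valence 4) → 3 H
  atom 2: C, bond orders sum to 3 (valence 4) → 1 H
  atom 3: C, bond orders sum to 3 (valence 4) → 1 H
  atom 4: C, bond orders sum to 3 (valence 4) → 1 H
  atom 5: C, bond orders sum to 4 (valence 4) → 0 H
  atom 6: N, bond orders sum to 3 (valence 3) → 0 H
  atom 7: C, bond orders sum to 3 (valence 4) → 1 H
  atom 8: Br (halogen, monovalent) → 0 H
  atom 9: C, bond orders sum to 3 (valence 4) → 1 H
  atom 10: I (halogen, monovalent) → 0 H
  atom 11: C, bond orders sum to 2 (valence 4) → 2 H
  atom 12: C, bond orders sum to 2 (valence 4) → 2 H
  atom 13: I (halogen, monovalent) → 0 H
Totals → C:9, H:12, Br:1, I:2, N:1.
In Hill order: C9H12BrI2N.

C9H12BrI2N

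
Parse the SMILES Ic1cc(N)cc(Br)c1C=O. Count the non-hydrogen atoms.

11

Every atom symbol written in the SMILES (organic subset) is one heavy atom; implicit H are not written.
Heavy atoms by element → Br:1, C:7, I:1, N:1, O:1.
Total: 11.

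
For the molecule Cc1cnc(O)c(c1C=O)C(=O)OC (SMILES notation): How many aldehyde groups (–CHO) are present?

1

The aldehyde motif appears at heavy-atom position 9 in the SMILES.
Other groups present: 1 ester, 1 hydroxyl.
Aldehyde count: 1.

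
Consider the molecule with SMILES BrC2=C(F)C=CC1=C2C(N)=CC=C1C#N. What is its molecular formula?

C11H6BrFN2

Walk through each heavy atom and fill implicit hydrogens from standard valence (C 4, N 3, O 2, S 2, halogen 1):
  atom 1: Br (halogen, monovalent) → 0 H
  atom 2: C, bond orders sum to 4 (valence 4) → 0 H
  atom 3: C, bond orders sum to 4 (valence 4) → 0 H
  atom 4: F (halogen, monovalent) → 0 H
  atom 5: C, bond orders sum to 3 (valence 4) → 1 H
  atom 6: C, bond orders sum to 3 (valence 4) → 1 H
  atom 7: C, bond orders sum to 4 (valence 4) → 0 H
  atom 8: C, bond orders sum to 4 (valence 4) → 0 H
  atom 9: C, bond orders sum to 4 (valence 4) → 0 H
  atom 10: N, bond orders sum to 1 (valence 3) → 2 H
  atom 11: C, bond orders sum to 3 (valence 4) → 1 H
  atom 12: C, bond orders sum to 3 (valence 4) → 1 H
  atom 13: C, bond orders sum to 4 (valence 4) → 0 H
  atom 14: C, bond orders sum to 4 (valence 4) → 0 H
  atom 15: N, bond orders sum to 3 (valence 3) → 0 H
Totals → C:11, H:6, Br:1, F:1, N:2.
In Hill order: C11H6BrFN2.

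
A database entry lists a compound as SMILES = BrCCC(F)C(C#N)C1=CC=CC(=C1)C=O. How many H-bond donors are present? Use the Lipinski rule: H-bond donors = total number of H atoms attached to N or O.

Donors: find every N or O and count the H atoms it carries.
  atom 8 (N): bond orders sum to 3 → 0 H
  atom 16 (O): bond orders sum to 2 → 0 H
Lipinski HBD = 0.

0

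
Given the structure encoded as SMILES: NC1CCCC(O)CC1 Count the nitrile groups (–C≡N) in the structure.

Scan the SMILES for the nitrile motif — none present.
Groups that are present: 1 hydroxyl, 1 primary amine.

0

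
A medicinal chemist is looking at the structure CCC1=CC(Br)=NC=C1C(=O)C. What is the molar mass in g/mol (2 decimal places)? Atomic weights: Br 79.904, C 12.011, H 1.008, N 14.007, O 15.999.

228.09 g/mol

First, the molecular formula is C9H10BrNO (counting implicit H from valence).
  Br: 1 × 79.904 = 79.904
  C: 9 × 12.011 = 108.099
  H: 10 × 1.008 = 10.080
  N: 1 × 14.007 = 14.007
  O: 1 × 15.999 = 15.999
Sum: 1×79.904 + 9×12.011 + 10×1.008 + 1×14.007 + 1×15.999 = 228.089 → 228.09 g/mol.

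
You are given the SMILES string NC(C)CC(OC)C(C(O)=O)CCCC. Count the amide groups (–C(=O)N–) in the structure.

0

Scan the SMILES for the amide motif — none present.
Groups that are present: 1 carboxylic acid, 1 ether, 1 primary amine.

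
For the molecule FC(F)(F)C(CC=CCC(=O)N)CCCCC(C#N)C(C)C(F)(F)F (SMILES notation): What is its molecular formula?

C16H22F6N2O

Walk through each heavy atom and fill implicit hydrogens from standard valence (C 4, N 3, O 2, S 2, halogen 1):
  atom 1: F (halogen, monovalent) → 0 H
  atom 2: C, bond orders sum to 4 (valence 4) → 0 H
  atom 3: F (halogen, monovalent) → 0 H
  atom 4: F (halogen, monovalent) → 0 H
  atom 5: C, bond orders sum to 3 (valence 4) → 1 H
  atom 6: C, bond orders sum to 2 (valence 4) → 2 H
  atom 7: C, bond orders sum to 3 (valence 4) → 1 H
  atom 8: C, bond orders sum to 3 (valence 4) → 1 H
  atom 9: C, bond orders sum to 2 (valence 4) → 2 H
  atom 10: C, bond orders sum to 4 (valence 4) → 0 H
  atom 11: O, bond orders sum to 2 (valence 2) → 0 H
  atom 12: N, bond orders sum to 1 (valence 3) → 2 H
  atom 13: C, bond orders sum to 2 (valence 4) → 2 H
  atom 14: C, bond orders sum to 2 (valence 4) → 2 H
  atom 15: C, bond orders sum to 2 (valence 4) → 2 H
  atom 16: C, bond orders sum to 2 (valence 4) → 2 H
  atom 17: C, bond orders sum to 3 (valence 4) → 1 H
  atom 18: C, bond orders sum to 4 (valence 4) → 0 H
  atom 19: N, bond orders sum to 3 (valence 3) → 0 H
  atom 20: C, bond orders sum to 3 (valence 4) → 1 H
  atom 21: C, bond orders sum to 1 (valence 4) → 3 H
  atom 22: C, bond orders sum to 4 (valence 4) → 0 H
  atom 23: F (halogen, monovalent) → 0 H
  atom 24: F (halogen, monovalent) → 0 H
  atom 25: F (halogen, monovalent) → 0 H
Totals → C:16, H:22, F:6, N:2, O:1.
In Hill order: C16H22F6N2O.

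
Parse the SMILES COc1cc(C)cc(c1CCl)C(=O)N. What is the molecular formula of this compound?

C10H12ClNO2

Walk through each heavy atom and fill implicit hydrogens from standard valence (C 4, N 3, O 2, S 2, halogen 1); for lowercase aromatic atoms, an aromatic c carries 1 H when it has two neighbours and 0 H with three, and aromatic n carries 0 H:
  atom 1: C, bond orders sum to 1 (valence 4) → 3 H
  atom 2: O, bond orders sum to 2 (valence 2) → 0 H
  atom 3: aromatic c, 3 neighbours → 0 H
  atom 4: aromatic c, 2 neighbours → 1 H
  atom 5: aromatic c, 3 neighbours → 0 H
  atom 6: C, bond orders sum to 1 (valence 4) → 3 H
  atom 7: aromatic c, 2 neighbours → 1 H
  atom 8: aromatic c, 3 neighbours → 0 H
  atom 9: aromatic c, 3 neighbours → 0 H
  atom 10: C, bond orders sum to 2 (valence 4) → 2 H
  atom 11: Cl (halogen, monovalent) → 0 H
  atom 12: C, bond orders sum to 4 (valence 4) → 0 H
  atom 13: O, bond orders sum to 2 (valence 2) → 0 H
  atom 14: N, bond orders sum to 1 (valence 3) → 2 H
Totals → C:10, H:12, Cl:1, N:1, O:2.
In Hill order: C10H12ClNO2.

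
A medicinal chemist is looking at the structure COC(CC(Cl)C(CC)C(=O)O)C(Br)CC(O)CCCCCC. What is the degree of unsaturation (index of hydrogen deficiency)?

1

Degree of unsaturation = (number of rings) + (number of π bonds).
Ring closures in the SMILES: 0.
π bonds: 1 double bond (each 1 DoU) → 1 DoU from unsaturation.
Total DoU = 0 + 1 = 1.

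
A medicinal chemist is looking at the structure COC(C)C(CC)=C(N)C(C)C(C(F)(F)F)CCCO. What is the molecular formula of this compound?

C14H26F3NO2

Walk through each heavy atom and fill implicit hydrogens from standard valence (C 4, N 3, O 2, S 2, halogen 1):
  atom 1: C, bond orders sum to 1 (valence 4) → 3 H
  atom 2: O, bond orders sum to 2 (valence 2) → 0 H
  atom 3: C, bond orders sum to 3 (valence 4) → 1 H
  atom 4: C, bond orders sum to 1 (valence 4) → 3 H
  atom 5: C, bond orders sum to 4 (valence 4) → 0 H
  atom 6: C, bond orders sum to 2 (valence 4) → 2 H
  atom 7: C, bond orders sum to 1 (valence 4) → 3 H
  atom 8: C, bond orders sum to 4 (valence 4) → 0 H
  atom 9: N, bond orders sum to 1 (valence 3) → 2 H
  atom 10: C, bond orders sum to 3 (valence 4) → 1 H
  atom 11: C, bond orders sum to 1 (valence 4) → 3 H
  atom 12: C, bond orders sum to 3 (valence 4) → 1 H
  atom 13: C, bond orders sum to 4 (valence 4) → 0 H
  atom 14: F (halogen, monovalent) → 0 H
  atom 15: F (halogen, monovalent) → 0 H
  atom 16: F (halogen, monovalent) → 0 H
  atom 17: C, bond orders sum to 2 (valence 4) → 2 H
  atom 18: C, bond orders sum to 2 (valence 4) → 2 H
  atom 19: C, bond orders sum to 2 (valence 4) → 2 H
  atom 20: O, bond orders sum to 1 (valence 2) → 1 H
Totals → C:14, H:26, F:3, N:1, O:2.
In Hill order: C14H26F3NO2.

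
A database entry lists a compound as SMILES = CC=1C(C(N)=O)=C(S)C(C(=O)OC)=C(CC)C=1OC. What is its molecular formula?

C13H17NO4S

Walk through each heavy atom and fill implicit hydrogens from standard valence (C 4, N 3, O 2, S 2, halogen 1):
  atom 1: C, bond orders sum to 1 (valence 4) → 3 H
  atom 2: C, bond orders sum to 4 (valence 4) → 0 H
  atom 3: C, bond orders sum to 4 (valence 4) → 0 H
  atom 4: C, bond orders sum to 4 (valence 4) → 0 H
  atom 5: N, bond orders sum to 1 (valence 3) → 2 H
  atom 6: O, bond orders sum to 2 (valence 2) → 0 H
  atom 7: C, bond orders sum to 4 (valence 4) → 0 H
  atom 8: S, bond orders sum to 1 (valence 2) → 1 H
  atom 9: C, bond orders sum to 4 (valence 4) → 0 H
  atom 10: C, bond orders sum to 4 (valence 4) → 0 H
  atom 11: O, bond orders sum to 2 (valence 2) → 0 H
  atom 12: O, bond orders sum to 2 (valence 2) → 0 H
  atom 13: C, bond orders sum to 1 (valence 4) → 3 H
  atom 14: C, bond orders sum to 4 (valence 4) → 0 H
  atom 15: C, bond orders sum to 2 (valence 4) → 2 H
  atom 16: C, bond orders sum to 1 (valence 4) → 3 H
  atom 17: C, bond orders sum to 4 (valence 4) → 0 H
  atom 18: O, bond orders sum to 2 (valence 2) → 0 H
  atom 19: C, bond orders sum to 1 (valence 4) → 3 H
Totals → C:13, H:17, N:1, O:4, S:1.
In Hill order: C13H17NO4S.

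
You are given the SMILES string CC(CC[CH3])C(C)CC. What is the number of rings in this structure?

0

In SMILES, each pair of matching ring-closure digits denotes one ring-closing bond; the number of such bonds equals the number of independent rings.
Ring-closure bonds here: 0.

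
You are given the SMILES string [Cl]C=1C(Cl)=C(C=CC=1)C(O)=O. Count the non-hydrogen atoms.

11

Every atom symbol written in the SMILES (organic subset) is one heavy atom; implicit H are not written.
Heavy atoms by element → C:7, Cl:2, O:2.
Total: 11.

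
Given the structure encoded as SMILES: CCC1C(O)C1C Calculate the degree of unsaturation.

Degree of unsaturation = (number of rings) + (number of π bonds).
Ring closures in the SMILES: 1.
π bonds: none → 0 DoU from unsaturation.
Total DoU = 1 + 0 = 1.

1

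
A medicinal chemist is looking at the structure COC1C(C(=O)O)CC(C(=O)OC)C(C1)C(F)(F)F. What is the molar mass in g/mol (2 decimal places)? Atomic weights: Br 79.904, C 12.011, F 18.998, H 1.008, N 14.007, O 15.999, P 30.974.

First, the molecular formula is C11H15F3O5 (counting implicit H from valence).
  C: 11 × 12.011 = 132.121
  F: 3 × 18.998 = 56.994
  H: 15 × 1.008 = 15.120
  O: 5 × 15.999 = 79.995
Sum: 11×12.011 + 3×18.998 + 15×1.008 + 5×15.999 = 284.230 → 284.23 g/mol.

284.23 g/mol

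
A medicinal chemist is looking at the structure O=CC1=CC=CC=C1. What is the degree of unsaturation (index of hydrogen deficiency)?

5

Molecular formula: C7H6O.
DoU = (2C + 2 + N − H − X) / 2, where X is the halogen count and O/S are ignored.
    = (2·7 + 2 + 0 − 6 − 0) / 2 = 10 / 2 = 5.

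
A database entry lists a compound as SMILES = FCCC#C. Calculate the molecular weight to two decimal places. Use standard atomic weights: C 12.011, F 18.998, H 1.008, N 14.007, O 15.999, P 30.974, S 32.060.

First, the molecular formula is C4H5F (counting implicit H from valence).
  C: 4 × 12.011 = 48.044
  F: 1 × 18.998 = 18.998
  H: 5 × 1.008 = 5.040
Sum: 4×12.011 + 1×18.998 + 5×1.008 = 72.082 → 72.08 g/mol.

72.08 g/mol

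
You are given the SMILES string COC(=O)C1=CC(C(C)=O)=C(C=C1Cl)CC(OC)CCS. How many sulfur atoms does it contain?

Scan the SMILES for S atoms (remember two-letter symbols like Cl and Br are single atoms).
Sulfur count: 1.

1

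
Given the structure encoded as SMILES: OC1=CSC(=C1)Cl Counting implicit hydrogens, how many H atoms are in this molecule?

3

Walk through each heavy atom and fill implicit hydrogens from standard valence (C 4, N 3, O 2, S 2, halogen 1):
  atom 1: O, bond orders sum to 1 (valence 2) → 1 H
  atom 2: C, bond orders sum to 4 (valence 4) → 0 H
  atom 3: C, bond orders sum to 3 (valence 4) → 1 H
  atom 4: S, bond orders sum to 2 (valence 2) → 0 H
  atom 5: C, bond orders sum to 4 (valence 4) → 0 H
  atom 6: C, bond orders sum to 3 (valence 4) → 1 H
  atom 7: Cl (halogen, monovalent) → 0 H
Total hydrogens: 3.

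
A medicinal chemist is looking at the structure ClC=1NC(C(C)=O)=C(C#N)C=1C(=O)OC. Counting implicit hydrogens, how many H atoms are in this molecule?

7

Walk through each heavy atom and fill implicit hydrogens from standard valence (C 4, N 3, O 2, S 2, halogen 1):
  atom 1: Cl (halogen, monovalent) → 0 H
  atom 2: C, bond orders sum to 4 (valence 4) → 0 H
  atom 3: N, bond orders sum to 2 (valence 3) → 1 H
  atom 4: C, bond orders sum to 4 (valence 4) → 0 H
  atom 5: C, bond orders sum to 4 (valence 4) → 0 H
  atom 6: C, bond orders sum to 1 (valence 4) → 3 H
  atom 7: O, bond orders sum to 2 (valence 2) → 0 H
  atom 8: C, bond orders sum to 4 (valence 4) → 0 H
  atom 9: C, bond orders sum to 4 (valence 4) → 0 H
  atom 10: N, bond orders sum to 3 (valence 3) → 0 H
  atom 11: C, bond orders sum to 4 (valence 4) → 0 H
  atom 12: C, bond orders sum to 4 (valence 4) → 0 H
  atom 13: O, bond orders sum to 2 (valence 2) → 0 H
  atom 14: O, bond orders sum to 2 (valence 2) → 0 H
  atom 15: C, bond orders sum to 1 (valence 4) → 3 H
Total hydrogens: 7.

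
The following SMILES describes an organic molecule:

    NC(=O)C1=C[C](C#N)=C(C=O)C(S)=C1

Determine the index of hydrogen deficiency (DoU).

Degree of unsaturation = (number of rings) + (number of π bonds).
Ring closures in the SMILES: 1.
π bonds: 5 double bonds (each 1 DoU), 1 triple bond (each 2 DoU) → 7 DoU from unsaturation.
Total DoU = 1 + 7 = 8.

8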